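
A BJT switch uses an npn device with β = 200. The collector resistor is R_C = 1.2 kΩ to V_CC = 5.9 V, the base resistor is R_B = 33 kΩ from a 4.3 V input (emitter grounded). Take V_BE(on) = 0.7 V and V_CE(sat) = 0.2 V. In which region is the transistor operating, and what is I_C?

Assume active: I_B = (4.3 − 0.7)/33 = 0.109 mA, giving I_C = β·I_B = 21.8 mA.
But then V_CE = 5.9 − 21.8×1.2 = -20.3 V < V_CE(sat) = 0.2 V — impossible in the active region.
So the transistor is saturated. With V_CE = 0.2 V, I_C = (V_CC − 0.2)/R_C = 5.7/1.2 = 4.75 mA.
Check: β·I_B = 21.8 mA > I_C = 4.75 mA, confirming saturation.

saturation; I_C ≈ 4.8 mA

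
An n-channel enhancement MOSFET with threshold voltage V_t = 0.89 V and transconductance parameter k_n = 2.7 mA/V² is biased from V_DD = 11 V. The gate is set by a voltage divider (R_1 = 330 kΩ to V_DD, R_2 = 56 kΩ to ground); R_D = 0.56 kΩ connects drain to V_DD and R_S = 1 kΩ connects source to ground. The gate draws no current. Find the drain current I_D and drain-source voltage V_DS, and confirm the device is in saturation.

V_G = V_DD·R_2/(R_1+R_2) = 11×56/386 = 1.6 V.
Assume saturation: I_D = (k_n/2)(V_GS − V_t)² with V_GS = V_G − I_D·R_S = 1.6 − 1·I_D.
Substituting gives 1.35·I_D² − 2.91·I_D + 0.673 = 0, with roots I_D = 0.264 or 1.89 mA.
The root I_D = 1.89 mA gives V_GS = -0.293 V ≤ V_t, so take I_D = 0.264 mA.
Then V_GS = 1.33 V and V_DS = V_DD − I_D(R_D+R_S) = 11 − 0.264×1.56 = 10.6 V.
Saturation requires V_DS ≥ V_GS − V_t = 0.442 V; 10.6 ≥ 0.442 ✓.

I_D ≈ 0.26 mA, V_DS ≈ 11 V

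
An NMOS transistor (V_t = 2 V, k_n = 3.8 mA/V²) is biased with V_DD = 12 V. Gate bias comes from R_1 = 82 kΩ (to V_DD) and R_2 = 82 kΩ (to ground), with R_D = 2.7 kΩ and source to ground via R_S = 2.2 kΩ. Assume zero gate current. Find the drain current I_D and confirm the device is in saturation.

V_G = V_DD·R_2/(R_1+R_2) = 12×82/164 = 6 V.
Assume saturation: I_D = (k_n/2)(V_GS − V_t)² with V_GS = V_G − I_D·R_S = 6 − 2.2·I_D.
Substituting gives 9.2·I_D² − 34.4·I_D + 30.4 = 0, with roots I_D = 1.42 or 2.32 mA.
The root I_D = 2.32 mA gives V_GS = 0.895 V ≤ V_t, so take I_D = 1.42 mA.
Then V_GS = 2.87 V and V_DS = V_DD − I_D(R_D+R_S) = 12 − 1.42×4.9 = 5.02 V.
Saturation requires V_DS ≥ V_GS − V_t = 0.866 V; 5.02 ≥ 0.866 ✓.

I_D ≈ 1.4 mA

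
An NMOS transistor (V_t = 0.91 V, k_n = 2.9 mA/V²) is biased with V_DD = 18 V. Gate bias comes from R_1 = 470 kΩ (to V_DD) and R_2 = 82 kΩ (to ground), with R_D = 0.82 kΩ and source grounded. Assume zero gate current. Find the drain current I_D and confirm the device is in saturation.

V_G = V_DD·R_2/(R_1+R_2) = 18×82/552 = 2.67 V. With the source grounded, V_GS = V_G = 2.67 V.
Assume saturation: I_D = (k_n/2)(V_GS − V_t)² = (2.9/2)×(2.67 − 0.91)² = 1.45×1.76² = 4.51 mA.
V_DS = V_DD − I_D·R_D = 18 − 4.51×0.82 = 14.3 V.
Saturation requires V_DS ≥ V_GS − V_t = 1.76 V; 14.3 ≥ 1.76 ✓.

I_D ≈ 4.5 mA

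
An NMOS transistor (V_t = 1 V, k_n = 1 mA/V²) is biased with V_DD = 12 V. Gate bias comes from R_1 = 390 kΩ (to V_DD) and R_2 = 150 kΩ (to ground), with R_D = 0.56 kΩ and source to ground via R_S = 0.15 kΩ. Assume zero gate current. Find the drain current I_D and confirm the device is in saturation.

I_D ≈ 2.1 mA

V_G = V_DD·R_2/(R_1+R_2) = 12×150/540 = 3.33 V.
Assume saturation: I_D = (k_n/2)(V_GS − V_t)² with V_GS = V_G − I_D·R_S = 3.33 − 0.15·I_D.
Substituting gives 0.0112·I_D² − 1.35·I_D + 2.72 = 0, with roots I_D = 2.05 or 118 mA.
The root I_D = 118 mA gives V_GS = -14.4 V ≤ V_t, so take I_D = 2.05 mA.
Then V_GS = 3.03 V and V_DS = V_DD − I_D(R_D+R_S) = 12 − 2.05×0.71 = 10.5 V.
Saturation requires V_DS ≥ V_GS − V_t = 2.03 V; 10.5 ≥ 2.03 ✓.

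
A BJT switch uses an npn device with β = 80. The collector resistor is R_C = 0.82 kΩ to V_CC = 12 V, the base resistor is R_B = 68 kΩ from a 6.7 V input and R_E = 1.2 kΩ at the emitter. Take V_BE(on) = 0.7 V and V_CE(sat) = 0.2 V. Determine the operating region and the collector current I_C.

active; I_C ≈ 2.9 mA

Assume active. Base-emitter loop: I_B = (V_BB − V_BE)/(R_B + (β+1)R_E) = (6.7 − 0.7)/(68 + 81×1.2) = 0.0363 mA.
I_C = β·I_B = 80×0.0363 = 2.91 mA.
V_CE = V_CC − I_C·R_C − I_E·R_E = 12 − 2.91×0.82 − 2.94×1.2 = 6.09 V > V_CE(sat), so the active-region assumption holds.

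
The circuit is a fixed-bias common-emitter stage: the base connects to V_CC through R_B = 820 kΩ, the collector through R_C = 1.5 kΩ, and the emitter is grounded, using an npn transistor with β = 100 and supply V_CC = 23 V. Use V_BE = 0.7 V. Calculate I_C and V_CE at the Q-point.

Base loop: V_CC = I_B·R_B + V_BE, so I_B = (23 − 0.7)/820 kΩ = 0.0272 mA.
In the active region I_C = β·I_B = 100 × 0.0272 = 2.72 mA.
Collector loop: V_CE = V_CC − I_C·R_C = 23 − 2.72×1.5 = 18.9 V.
Since V_CE = 18.9 V > V_CE(sat) ≈ 0.2 V, the transistor is in the active region as assumed.

I_C ≈ 2.7 mA, V_CE ≈ 19 V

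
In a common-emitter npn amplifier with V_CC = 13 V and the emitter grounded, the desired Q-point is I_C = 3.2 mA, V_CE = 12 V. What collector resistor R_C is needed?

Collector loop: V_CC = I_C·R_C + V_CE.
R_C = (V_CC − V_CE)/I_C = (13 − 12)/3.2 = 0.312 kΩ.

R_C ≈ 0.31 kΩ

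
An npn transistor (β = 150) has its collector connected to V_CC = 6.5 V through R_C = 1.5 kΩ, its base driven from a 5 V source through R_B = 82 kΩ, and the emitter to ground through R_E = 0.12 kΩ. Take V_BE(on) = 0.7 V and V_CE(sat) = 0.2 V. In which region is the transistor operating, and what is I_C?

saturation; I_C ≈ 3.9 mA

Assume active: I_B = (5 − 0.7)/(82 + 151×0.12) = 0.0429 mA, I_C = β·I_B = 6.44 mA.
Then V_CE = 6.5 − 6.44×1.5 − 6.49×0.12 = -3.94 V < 0.2 V — the active assumption fails.
Re-solve with V_CE = 0.2 V. KCL at the emitter: V_E/R_E = (V_BB−0.7−V_E)/R_B + (V_CC−0.2−V_E)/R_C, giving V_E = 0.472 V.
I_C = (V_CC − 0.2 − V_E)/R_C = (6.3 − 0.472)/1.5 = 3.89 mA.
Check: I_B = (4.3 − 0.472)/82 = 0.0467 mA, and β·I_B = 7 mA > I_C, confirming saturation.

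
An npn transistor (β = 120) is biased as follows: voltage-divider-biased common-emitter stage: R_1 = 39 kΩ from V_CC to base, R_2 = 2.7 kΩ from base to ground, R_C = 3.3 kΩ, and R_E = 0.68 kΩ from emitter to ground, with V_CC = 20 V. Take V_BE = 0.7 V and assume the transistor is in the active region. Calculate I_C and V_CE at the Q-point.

Thevenize the base divider: V_Th = V_CC·R_2/(R_1+R_2) = 20×2.7/41.7 = 1.29 V, R_Th = R_1‖R_2 = 2.53 kΩ.
Base-emitter loop: V_Th = I_B·R_Th + V_BE + (β+1)I_B·R_E, so I_B = (1.29 − 0.7) / (2.53 + 121×0.68) = 0.00702 mA.
I_C = β·I_B = 120×0.00702 = 0.842 mA, and I_E = (β+1)I_B = 0.849 mA.
V_CE = V_CC − I_C·R_C − I_E·R_E = 20 − 0.842×3.3 − 0.849×0.68 = 16.6 V.
V_CE = 16.6 V > 0.2 V confirms active-region operation.

I_C ≈ 0.84 mA, V_CE ≈ 17 V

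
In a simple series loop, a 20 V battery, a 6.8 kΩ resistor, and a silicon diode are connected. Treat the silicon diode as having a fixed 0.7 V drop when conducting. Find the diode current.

KVL around the loop: 20 = V_D + I·R = 0.7 + I × 6.8 kΩ.
So I = (20 − 0.7) / 6.8 kΩ = 19.3 / 6.8 = 2.84 mA.

I ≈ 2.8 mA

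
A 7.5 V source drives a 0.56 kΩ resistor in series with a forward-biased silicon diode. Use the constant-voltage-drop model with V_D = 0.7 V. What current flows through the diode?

KVL around the loop: 7.5 = V_D + I·R = 0.7 + I × 0.56 kΩ.
So I = (7.5 − 0.7) / 0.56 kΩ = 6.8 / 0.56 = 12.1 mA.

I ≈ 12 mA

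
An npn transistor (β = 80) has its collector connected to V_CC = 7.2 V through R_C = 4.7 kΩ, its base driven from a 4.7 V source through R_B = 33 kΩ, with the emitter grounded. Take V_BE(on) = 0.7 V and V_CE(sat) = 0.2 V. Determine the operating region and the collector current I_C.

saturation; I_C ≈ 1.5 mA

Assume active: I_B = (4.7 − 0.7)/33 = 0.121 mA, giving I_C = β·I_B = 9.7 mA.
But then V_CE = 7.2 − 9.7×4.7 = -38.4 V < V_CE(sat) = 0.2 V — impossible in the active region.
So the transistor is saturated. With V_CE = 0.2 V, I_C = (V_CC − 0.2)/R_C = 7/4.7 = 1.49 mA.
Check: β·I_B = 9.7 mA > I_C = 1.49 mA, confirming saturation.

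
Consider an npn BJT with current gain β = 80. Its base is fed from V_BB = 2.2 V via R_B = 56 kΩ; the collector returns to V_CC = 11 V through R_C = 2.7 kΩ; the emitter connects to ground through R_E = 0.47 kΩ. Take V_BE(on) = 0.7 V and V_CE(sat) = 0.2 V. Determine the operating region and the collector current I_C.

Assume active. Base-emitter loop: I_B = (V_BB − V_BE)/(R_B + (β+1)R_E) = (2.2 − 0.7)/(56 + 81×0.47) = 0.0159 mA.
I_C = β·I_B = 80×0.0159 = 1.28 mA.
V_CE = V_CC − I_C·R_C − I_E·R_E = 11 − 1.28×2.7 − 1.29×0.47 = 6.95 V > V_CE(sat), so the active-region assumption holds.

active; I_C ≈ 1.3 mA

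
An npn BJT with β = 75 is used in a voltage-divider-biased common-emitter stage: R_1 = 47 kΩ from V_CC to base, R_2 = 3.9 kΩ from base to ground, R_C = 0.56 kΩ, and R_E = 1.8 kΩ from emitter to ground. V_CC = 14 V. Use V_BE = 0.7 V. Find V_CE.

V_CE ≈ 14 V

Thevenize the base divider: V_Th = V_CC·R_2/(R_1+R_2) = 14×3.9/50.9 = 1.07 V, R_Th = R_1‖R_2 = 3.6 kΩ.
Base-emitter loop: V_Th = I_B·R_Th + V_BE + (β+1)I_B·R_E, so I_B = (1.07 − 0.7) / (3.6 + 76×1.8) = 0.00265 mA.
I_C = β·I_B = 75×0.00265 = 0.199 mA, and I_E = (β+1)I_B = 0.202 mA.
V_CE = V_CC − I_C·R_C − I_E·R_E = 14 − 0.199×0.56 − 0.202×1.8 = 13.5 V.
V_CE = 13.5 V > 0.2 V confirms active-region operation.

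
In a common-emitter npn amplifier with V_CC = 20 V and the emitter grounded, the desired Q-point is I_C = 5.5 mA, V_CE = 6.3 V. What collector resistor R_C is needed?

Collector loop: V_CC = I_C·R_C + V_CE.
R_C = (V_CC − V_CE)/I_C = (20 − 6.3)/5.5 = 2.49 kΩ.

R_C ≈ 2.5 kΩ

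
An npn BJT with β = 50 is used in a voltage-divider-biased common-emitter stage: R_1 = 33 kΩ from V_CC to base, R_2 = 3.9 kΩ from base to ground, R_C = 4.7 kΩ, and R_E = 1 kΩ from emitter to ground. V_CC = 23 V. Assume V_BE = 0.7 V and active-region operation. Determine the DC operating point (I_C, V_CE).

Thevenize the base divider: V_Th = V_CC·R_2/(R_1+R_2) = 23×3.9/36.9 = 2.43 V, R_Th = R_1‖R_2 = 3.49 kΩ.
Base-emitter loop: V_Th = I_B·R_Th + V_BE + (β+1)I_B·R_E, so I_B = (2.43 − 0.7) / (3.49 + 51×1) = 0.0318 mA.
I_C = β·I_B = 50×0.0318 = 1.59 mA, and I_E = (β+1)I_B = 1.62 mA.
V_CE = V_CC − I_C·R_C − I_E·R_E = 23 − 1.59×4.7 − 1.62×1 = 13.9 V.
V_CE = 13.9 V > 0.2 V confirms active-region operation.

I_C ≈ 1.6 mA, V_CE ≈ 14 V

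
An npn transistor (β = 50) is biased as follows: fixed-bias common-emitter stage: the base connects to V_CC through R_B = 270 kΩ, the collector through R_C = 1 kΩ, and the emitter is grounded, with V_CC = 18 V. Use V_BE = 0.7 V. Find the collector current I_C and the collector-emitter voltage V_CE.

Base loop: V_CC = I_B·R_B + V_BE, so I_B = (18 − 0.7)/270 kΩ = 0.0641 mA.
In the active region I_C = β·I_B = 50 × 0.0641 = 3.2 mA.
Collector loop: V_CE = V_CC − I_C·R_C = 18 − 3.2×1 = 14.8 V.
Since V_CE = 14.8 V > V_CE(sat) ≈ 0.2 V, the transistor is in the active region as assumed.

I_C ≈ 3.2 mA, V_CE ≈ 15 V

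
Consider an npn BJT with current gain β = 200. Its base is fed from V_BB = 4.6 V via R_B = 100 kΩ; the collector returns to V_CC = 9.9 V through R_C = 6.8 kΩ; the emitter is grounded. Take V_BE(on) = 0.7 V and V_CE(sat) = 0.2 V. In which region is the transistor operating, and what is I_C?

saturation; I_C ≈ 1.4 mA

Assume active: I_B = (4.6 − 0.7)/100 = 0.039 mA, giving I_C = β·I_B = 7.8 mA.
But then V_CE = 9.9 − 7.8×6.8 = -43.1 V < V_CE(sat) = 0.2 V — impossible in the active region.
So the transistor is saturated. With V_CE = 0.2 V, I_C = (V_CC − 0.2)/R_C = 9.7/6.8 = 1.43 mA.
Check: β·I_B = 7.8 mA > I_C = 1.43 mA, confirming saturation.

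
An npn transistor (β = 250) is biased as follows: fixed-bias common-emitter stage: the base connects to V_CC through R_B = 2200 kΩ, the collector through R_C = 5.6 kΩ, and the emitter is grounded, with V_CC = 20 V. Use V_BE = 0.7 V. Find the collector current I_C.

I_C ≈ 2.2 mA

Base loop: V_CC = I_B·R_B + V_BE, so I_B = (20 − 0.7)/2200 kΩ = 0.00877 mA.
In the active region I_C = β·I_B = 250 × 0.00877 = 2.19 mA.
Collector loop: V_CE = V_CC − I_C·R_C = 20 − 2.19×5.6 = 7.72 V.
Since V_CE = 7.72 V > V_CE(sat) ≈ 0.2 V, the transistor is in the active region as assumed.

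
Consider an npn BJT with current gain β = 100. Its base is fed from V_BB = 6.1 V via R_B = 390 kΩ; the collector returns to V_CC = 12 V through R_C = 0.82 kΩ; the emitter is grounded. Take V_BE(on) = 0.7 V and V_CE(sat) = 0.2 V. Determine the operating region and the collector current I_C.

active; I_C ≈ 1.4 mA

Assume active. Base-emitter loop: I_B = (V_BB − V_BE)/R_B = (6.1 − 0.7)/390 = 0.0138 mA.
I_C = β·I_B = 100×0.0138 = 1.38 mA.
V_CE = V_CC − I_C·R_C = 12 − 1.38×0.82 = 10.9 V > V_CE(sat), so the active-region assumption holds.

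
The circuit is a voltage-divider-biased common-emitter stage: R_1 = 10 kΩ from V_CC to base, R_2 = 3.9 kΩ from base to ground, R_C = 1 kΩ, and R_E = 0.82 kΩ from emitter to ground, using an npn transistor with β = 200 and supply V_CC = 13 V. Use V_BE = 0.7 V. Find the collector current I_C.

I_C ≈ 3.5 mA

Thevenize the base divider: V_Th = V_CC·R_2/(R_1+R_2) = 13×3.9/13.9 = 3.65 V, R_Th = R_1‖R_2 = 2.81 kΩ.
Base-emitter loop: V_Th = I_B·R_Th + V_BE + (β+1)I_B·R_E, so I_B = (3.65 − 0.7) / (2.81 + 201×0.82) = 0.0176 mA.
I_C = β·I_B = 200×0.0176 = 3.52 mA, and I_E = (β+1)I_B = 3.53 mA.
V_CE = V_CC − I_C·R_C − I_E·R_E = 13 − 3.52×1 − 3.53×0.82 = 6.59 V.
V_CE = 6.59 V > 0.2 V confirms active-region operation.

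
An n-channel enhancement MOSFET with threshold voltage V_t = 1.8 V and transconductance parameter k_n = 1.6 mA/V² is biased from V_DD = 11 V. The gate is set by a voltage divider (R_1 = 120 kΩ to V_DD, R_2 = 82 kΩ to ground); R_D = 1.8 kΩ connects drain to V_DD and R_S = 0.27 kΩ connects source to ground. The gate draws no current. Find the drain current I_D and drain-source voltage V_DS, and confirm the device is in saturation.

I_D ≈ 2.9 mA, V_DS ≈ 5.1 V

V_G = V_DD·R_2/(R_1+R_2) = 11×82/202 = 4.47 V.
Assume saturation: I_D = (k_n/2)(V_GS − V_t)² with V_GS = V_G − I_D·R_S = 4.47 − 0.27·I_D.
Substituting gives 0.0583·I_D² − 2.15·I_D + 5.68 = 0, with roots I_D = 2.86 or 34 mA.
The root I_D = 34 mA gives V_GS = -4.72 V ≤ V_t, so take I_D = 2.86 mA.
Then V_GS = 3.69 V and V_DS = V_DD − I_D(R_D+R_S) = 11 − 2.86×2.07 = 5.07 V.
Saturation requires V_DS ≥ V_GS − V_t = 1.89 V; 5.07 ≥ 1.89 ✓.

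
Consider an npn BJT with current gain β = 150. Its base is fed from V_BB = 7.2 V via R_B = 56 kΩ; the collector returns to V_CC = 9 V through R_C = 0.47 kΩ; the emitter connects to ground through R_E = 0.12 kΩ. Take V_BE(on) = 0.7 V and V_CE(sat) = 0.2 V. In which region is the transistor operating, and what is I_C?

Assume active. Base-emitter loop: I_B = (V_BB − V_BE)/(R_B + (β+1)R_E) = (7.2 − 0.7)/(56 + 151×0.12) = 0.0877 mA.
I_C = β·I_B = 150×0.0877 = 13.2 mA.
V_CE = V_CC − I_C·R_C − I_E·R_E = 9 − 13.2×0.47 − 13.2×0.12 = 1.23 V > V_CE(sat), so the active-region assumption holds.

active; I_C ≈ 13 mA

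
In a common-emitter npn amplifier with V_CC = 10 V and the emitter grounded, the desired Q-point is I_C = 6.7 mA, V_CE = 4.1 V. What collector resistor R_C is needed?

Collector loop: V_CC = I_C·R_C + V_CE.
R_C = (V_CC − V_CE)/I_C = (10 − 4.1)/6.7 = 0.881 kΩ.

R_C ≈ 0.88 kΩ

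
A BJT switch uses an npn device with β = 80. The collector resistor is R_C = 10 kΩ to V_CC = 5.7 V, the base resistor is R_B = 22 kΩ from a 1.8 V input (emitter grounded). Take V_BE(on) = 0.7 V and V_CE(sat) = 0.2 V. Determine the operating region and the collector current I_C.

saturation; I_C ≈ 0.55 mA

Assume active: I_B = (1.8 − 0.7)/22 = 0.05 mA, giving I_C = β·I_B = 4 mA.
But then V_CE = 5.7 − 4×10 = -34.3 V < V_CE(sat) = 0.2 V — impossible in the active region.
So the transistor is saturated. With V_CE = 0.2 V, I_C = (V_CC − 0.2)/R_C = 5.5/10 = 0.55 mA.
Check: β·I_B = 4 mA > I_C = 0.55 mA, confirming saturation.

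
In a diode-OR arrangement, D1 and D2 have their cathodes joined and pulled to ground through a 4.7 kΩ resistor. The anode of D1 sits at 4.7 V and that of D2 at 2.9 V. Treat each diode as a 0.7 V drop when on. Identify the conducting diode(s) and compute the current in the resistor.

Assume both conduct. Then node N would need to be at both 4.7−0.7 = 4 V and 2.9−0.7 = 2.2 V, which is impossible.
Assume only D1 conducts: V_N = 4.7 − 0.7 = 4 V, so I_R = 4/4.7 = 0.851 mA.
Check D2: its anode-to-cathode voltage is 2.9 − 4 = -1.1 V < 0.7 V, so it is off. The assumption is consistent.

Only D1 conducts; I_R ≈ 0.85 mA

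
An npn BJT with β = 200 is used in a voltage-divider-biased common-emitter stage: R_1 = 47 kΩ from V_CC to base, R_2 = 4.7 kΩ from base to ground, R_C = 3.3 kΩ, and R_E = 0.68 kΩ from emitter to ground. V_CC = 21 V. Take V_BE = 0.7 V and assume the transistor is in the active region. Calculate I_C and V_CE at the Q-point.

Thevenize the base divider: V_Th = V_CC·R_2/(R_1+R_2) = 21×4.7/51.7 = 1.91 V, R_Th = R_1‖R_2 = 4.27 kΩ.
Base-emitter loop: V_Th = I_B·R_Th + V_BE + (β+1)I_B·R_E, so I_B = (1.91 − 0.7) / (4.27 + 201×0.68) = 0.00858 mA.
I_C = β·I_B = 200×0.00858 = 1.72 mA, and I_E = (β+1)I_B = 1.72 mA.
V_CE = V_CC − I_C·R_C − I_E·R_E = 21 − 1.72×3.3 − 1.72×0.68 = 14.2 V.
V_CE = 14.2 V > 0.2 V confirms active-region operation.

I_C ≈ 1.7 mA, V_CE ≈ 14 V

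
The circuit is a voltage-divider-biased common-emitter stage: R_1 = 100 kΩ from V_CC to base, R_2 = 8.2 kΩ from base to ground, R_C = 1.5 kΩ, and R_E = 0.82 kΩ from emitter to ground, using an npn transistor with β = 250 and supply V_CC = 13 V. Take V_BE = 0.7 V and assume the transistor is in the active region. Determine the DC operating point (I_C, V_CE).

I_C ≈ 0.33 mA, V_CE ≈ 12 V

Thevenize the base divider: V_Th = V_CC·R_2/(R_1+R_2) = 13×8.2/108 = 0.985 V, R_Th = R_1‖R_2 = 7.58 kΩ.
Base-emitter loop: V_Th = I_B·R_Th + V_BE + (β+1)I_B·R_E, so I_B = (0.985 − 0.7) / (7.58 + 251×0.82) = 0.00134 mA.
I_C = β·I_B = 250×0.00134 = 0.334 mA, and I_E = (β+1)I_B = 0.335 mA.
V_CE = V_CC − I_C·R_C − I_E·R_E = 13 − 0.334×1.5 − 0.335×0.82 = 12.2 V.
V_CE = 12.2 V > 0.2 V confirms active-region operation.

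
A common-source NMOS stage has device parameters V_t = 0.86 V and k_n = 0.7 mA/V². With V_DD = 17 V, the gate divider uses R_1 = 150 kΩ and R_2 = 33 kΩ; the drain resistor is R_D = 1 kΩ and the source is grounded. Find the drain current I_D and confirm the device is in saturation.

V_G = V_DD·R_2/(R_1+R_2) = 17×33/183 = 3.07 V. With the source grounded, V_GS = V_G = 3.07 V.
Assume saturation: I_D = (k_n/2)(V_GS − V_t)² = (0.7/2)×(3.07 − 0.86)² = 0.35×2.21² = 1.7 mA.
V_DS = V_DD − I_D·R_D = 17 − 1.7×1 = 15.3 V.
Saturation requires V_DS ≥ V_GS − V_t = 2.21 V; 15.3 ≥ 2.21 ✓.

I_D ≈ 1.7 mA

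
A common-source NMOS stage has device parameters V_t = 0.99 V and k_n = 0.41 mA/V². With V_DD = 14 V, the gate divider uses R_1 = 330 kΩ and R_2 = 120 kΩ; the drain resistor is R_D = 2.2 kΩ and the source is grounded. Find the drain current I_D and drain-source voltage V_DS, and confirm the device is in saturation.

V_G = V_DD·R_2/(R_1+R_2) = 14×120/450 = 3.73 V. With the source grounded, V_GS = V_G = 3.73 V.
Assume saturation: I_D = (k_n/2)(V_GS − V_t)² = (0.41/2)×(3.73 − 0.99)² = 0.205×2.74² = 1.54 mA.
V_DS = V_DD − I_D·R_D = 14 − 1.54×2.2 = 10.6 V.
Saturation requires V_DS ≥ V_GS − V_t = 2.74 V; 10.6 ≥ 2.74 ✓.

I_D ≈ 1.5 mA, V_DS ≈ 11 V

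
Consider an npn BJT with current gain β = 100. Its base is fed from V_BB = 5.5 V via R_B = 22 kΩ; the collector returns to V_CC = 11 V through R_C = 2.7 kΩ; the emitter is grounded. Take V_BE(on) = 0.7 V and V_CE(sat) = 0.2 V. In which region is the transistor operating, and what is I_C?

Assume active: I_B = (5.5 − 0.7)/22 = 0.218 mA, giving I_C = β·I_B = 21.8 mA.
But then V_CE = 11 − 21.8×2.7 = -47.9 V < V_CE(sat) = 0.2 V — impossible in the active region.
So the transistor is saturated. With V_CE = 0.2 V, I_C = (V_CC − 0.2)/R_C = 10.8/2.7 = 4 mA.
Check: β·I_B = 21.8 mA > I_C = 4 mA, confirming saturation.

saturation; I_C ≈ 4 mA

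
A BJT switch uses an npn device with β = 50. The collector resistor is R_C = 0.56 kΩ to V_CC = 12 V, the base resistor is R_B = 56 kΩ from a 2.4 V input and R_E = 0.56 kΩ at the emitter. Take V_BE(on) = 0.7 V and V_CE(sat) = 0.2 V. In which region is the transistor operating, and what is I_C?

Assume active. Base-emitter loop: I_B = (V_BB − V_BE)/(R_B + (β+1)R_E) = (2.4 − 0.7)/(56 + 51×0.56) = 0.0201 mA.
I_C = β·I_B = 50×0.0201 = 1.01 mA.
V_CE = V_CC − I_C·R_C − I_E·R_E = 12 − 1.01×0.56 − 1.03×0.56 = 10.9 V > V_CE(sat), so the active-region assumption holds.

active; I_C ≈ 1 mA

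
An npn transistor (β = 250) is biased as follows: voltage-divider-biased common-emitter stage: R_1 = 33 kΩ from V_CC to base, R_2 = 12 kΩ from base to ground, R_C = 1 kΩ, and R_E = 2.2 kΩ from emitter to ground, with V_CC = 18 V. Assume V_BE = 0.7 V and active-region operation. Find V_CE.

Thevenize the base divider: V_Th = V_CC·R_2/(R_1+R_2) = 18×12/45 = 4.8 V, R_Th = R_1‖R_2 = 8.8 kΩ.
Base-emitter loop: V_Th = I_B·R_Th + V_BE + (β+1)I_B·R_E, so I_B = (4.8 − 0.7) / (8.8 + 251×2.2) = 0.00731 mA.
I_C = β·I_B = 250×0.00731 = 1.83 mA, and I_E = (β+1)I_B = 1.83 mA.
V_CE = V_CC − I_C·R_C − I_E·R_E = 18 − 1.83×1 − 1.83×2.2 = 12.1 V.
V_CE = 12.1 V > 0.2 V confirms active-region operation.

V_CE ≈ 12 V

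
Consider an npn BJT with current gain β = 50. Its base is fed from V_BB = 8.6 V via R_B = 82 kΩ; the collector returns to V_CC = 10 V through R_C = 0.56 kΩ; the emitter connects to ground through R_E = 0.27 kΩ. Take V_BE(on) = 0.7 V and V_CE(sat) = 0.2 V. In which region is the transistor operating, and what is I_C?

Assume active. Base-emitter loop: I_B = (V_BB − V_BE)/(R_B + (β+1)R_E) = (8.6 − 0.7)/(82 + 51×0.27) = 0.0825 mA.
I_C = β·I_B = 50×0.0825 = 4.12 mA.
V_CE = V_CC − I_C·R_C − I_E·R_E = 10 − 4.12×0.56 − 4.21×0.27 = 6.55 V > V_CE(sat), so the active-region assumption holds.

active; I_C ≈ 4.1 mA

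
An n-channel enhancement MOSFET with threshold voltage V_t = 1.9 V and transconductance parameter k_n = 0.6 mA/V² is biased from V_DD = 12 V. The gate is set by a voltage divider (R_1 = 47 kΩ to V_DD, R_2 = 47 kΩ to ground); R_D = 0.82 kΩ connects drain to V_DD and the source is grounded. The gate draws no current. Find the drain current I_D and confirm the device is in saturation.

V_G = V_DD·R_2/(R_1+R_2) = 12×47/94 = 6 V. With the source grounded, V_GS = V_G = 6 V.
Assume saturation: I_D = (k_n/2)(V_GS − V_t)² = (0.6/2)×(6 − 1.9)² = 0.3×4.1² = 5.04 mA.
V_DS = V_DD − I_D·R_D = 12 − 5.04×0.82 = 7.86 V.
Saturation requires V_DS ≥ V_GS − V_t = 4.1 V; 7.86 ≥ 4.1 ✓.

I_D ≈ 5 mA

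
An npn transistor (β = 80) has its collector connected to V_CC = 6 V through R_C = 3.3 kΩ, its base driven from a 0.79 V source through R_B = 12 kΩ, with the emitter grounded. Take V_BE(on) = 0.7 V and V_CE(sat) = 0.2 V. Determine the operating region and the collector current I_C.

active; I_C ≈ 0.6 mA

Assume active. Base-emitter loop: I_B = (V_BB − V_BE)/R_B = (0.79 − 0.7)/12 = 0.0075 mA.
I_C = β·I_B = 80×0.0075 = 0.6 mA.
V_CE = V_CC − I_C·R_C = 6 − 0.6×3.3 = 4.02 V > V_CE(sat), so the active-region assumption holds.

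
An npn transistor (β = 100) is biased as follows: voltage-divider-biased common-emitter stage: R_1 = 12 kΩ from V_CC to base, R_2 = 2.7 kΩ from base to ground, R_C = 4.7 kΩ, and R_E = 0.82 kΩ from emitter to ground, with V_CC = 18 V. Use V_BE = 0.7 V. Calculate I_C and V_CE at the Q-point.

I_C ≈ 3.1 mA, V_CE ≈ 1.1 V

Thevenize the base divider: V_Th = V_CC·R_2/(R_1+R_2) = 18×2.7/14.7 = 3.31 V, R_Th = R_1‖R_2 = 2.2 kΩ.
Base-emitter loop: V_Th = I_B·R_Th + V_BE + (β+1)I_B·R_E, so I_B = (3.31 − 0.7) / (2.2 + 101×0.82) = 0.0307 mA.
I_C = β·I_B = 100×0.0307 = 3.07 mA, and I_E = (β+1)I_B = 3.1 mA.
V_CE = V_CC − I_C·R_C − I_E·R_E = 18 − 3.07×4.7 − 3.1×0.82 = 1.06 V.
V_CE = 1.06 V > 0.2 V confirms active-region operation.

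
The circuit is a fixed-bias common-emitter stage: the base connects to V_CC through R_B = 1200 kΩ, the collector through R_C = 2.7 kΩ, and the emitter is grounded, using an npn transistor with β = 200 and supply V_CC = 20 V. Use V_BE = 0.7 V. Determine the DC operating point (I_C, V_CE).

I_C ≈ 3.2 mA, V_CE ≈ 11 V

Base loop: V_CC = I_B·R_B + V_BE, so I_B = (20 − 0.7)/1200 kΩ = 0.0161 mA.
In the active region I_C = β·I_B = 200 × 0.0161 = 3.22 mA.
Collector loop: V_CE = V_CC − I_C·R_C = 20 − 3.22×2.7 = 11.3 V.
Since V_CE = 11.3 V > V_CE(sat) ≈ 0.2 V, the transistor is in the active region as assumed.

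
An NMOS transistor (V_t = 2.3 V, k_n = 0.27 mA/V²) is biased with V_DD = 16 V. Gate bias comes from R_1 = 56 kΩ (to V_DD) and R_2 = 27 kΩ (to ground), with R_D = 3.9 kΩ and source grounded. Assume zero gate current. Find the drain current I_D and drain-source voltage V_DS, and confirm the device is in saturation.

V_G = V_DD·R_2/(R_1+R_2) = 16×27/83 = 5.2 V. With the source grounded, V_GS = V_G = 5.2 V.
Assume saturation: I_D = (k_n/2)(V_GS − V_t)² = (0.27/2)×(5.2 − 2.3)² = 0.135×2.9² = 1.14 mA.
V_DS = V_DD − I_D·R_D = 16 − 1.14×3.9 = 11.6 V.
Saturation requires V_DS ≥ V_GS − V_t = 2.9 V; 11.6 ≥ 2.9 ✓.

I_D ≈ 1.1 mA, V_DS ≈ 12 V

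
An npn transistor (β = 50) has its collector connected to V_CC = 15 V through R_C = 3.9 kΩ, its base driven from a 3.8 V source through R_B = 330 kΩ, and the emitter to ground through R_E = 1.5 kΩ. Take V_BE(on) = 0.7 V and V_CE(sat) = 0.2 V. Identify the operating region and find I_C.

Assume active. Base-emitter loop: I_B = (V_BB − V_BE)/(R_B + (β+1)R_E) = (3.8 − 0.7)/(330 + 51×1.5) = 0.00763 mA.
I_C = β·I_B = 50×0.00763 = 0.381 mA.
V_CE = V_CC − I_C·R_C − I_E·R_E = 15 − 0.381×3.9 − 0.389×1.5 = 12.9 V > V_CE(sat), so the active-region assumption holds.

active; I_C ≈ 0.38 mA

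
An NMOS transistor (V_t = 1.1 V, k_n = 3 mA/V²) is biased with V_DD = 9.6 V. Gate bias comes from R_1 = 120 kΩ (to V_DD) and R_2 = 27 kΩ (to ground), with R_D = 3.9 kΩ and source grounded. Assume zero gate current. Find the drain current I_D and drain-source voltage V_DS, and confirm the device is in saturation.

V_G = V_DD·R_2/(R_1+R_2) = 9.6×27/147 = 1.76 V. With the source grounded, V_GS = V_G = 1.76 V.
Assume saturation: I_D = (k_n/2)(V_GS − V_t)² = (3/2)×(1.76 − 1.1)² = 1.5×0.663² = 0.66 mA.
V_DS = V_DD − I_D·R_D = 9.6 − 0.66×3.9 = 7.03 V.
Saturation requires V_DS ≥ V_GS − V_t = 0.663 V; 7.03 ≥ 0.663 ✓.

I_D ≈ 0.66 mA, V_DS ≈ 7 V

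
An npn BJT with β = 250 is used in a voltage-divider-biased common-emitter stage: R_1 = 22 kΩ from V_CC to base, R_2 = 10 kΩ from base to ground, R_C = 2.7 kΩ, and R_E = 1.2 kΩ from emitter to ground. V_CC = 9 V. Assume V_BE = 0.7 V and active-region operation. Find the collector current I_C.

I_C ≈ 1.7 mA

Thevenize the base divider: V_Th = V_CC·R_2/(R_1+R_2) = 9×10/32 = 2.81 V, R_Th = R_1‖R_2 = 6.88 kΩ.
Base-emitter loop: V_Th = I_B·R_Th + V_BE + (β+1)I_B·R_E, so I_B = (2.81 − 0.7) / (6.88 + 251×1.2) = 0.00686 mA.
I_C = β·I_B = 250×0.00686 = 1.71 mA, and I_E = (β+1)I_B = 1.72 mA.
V_CE = V_CC − I_C·R_C − I_E·R_E = 9 − 1.71×2.7 − 1.72×1.2 = 2.31 V.
V_CE = 2.31 V > 0.2 V confirms active-region operation.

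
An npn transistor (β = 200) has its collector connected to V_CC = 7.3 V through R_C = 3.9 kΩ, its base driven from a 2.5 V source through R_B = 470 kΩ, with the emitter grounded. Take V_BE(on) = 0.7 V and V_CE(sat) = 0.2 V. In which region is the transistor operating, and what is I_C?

active; I_C ≈ 0.77 mA

Assume active. Base-emitter loop: I_B = (V_BB − V_BE)/R_B = (2.5 − 0.7)/470 = 0.00383 mA.
I_C = β·I_B = 200×0.00383 = 0.766 mA.
V_CE = V_CC − I_C·R_C = 7.3 − 0.766×3.9 = 4.31 V > V_CE(sat), so the active-region assumption holds.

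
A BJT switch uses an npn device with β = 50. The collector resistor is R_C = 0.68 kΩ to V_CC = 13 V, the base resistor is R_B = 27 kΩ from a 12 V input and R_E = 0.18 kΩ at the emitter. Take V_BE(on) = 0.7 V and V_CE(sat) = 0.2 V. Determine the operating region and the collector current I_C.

saturation; I_C ≈ 15 mA

Assume active: I_B = (12 − 0.7)/(27 + 51×0.18) = 0.312 mA, I_C = β·I_B = 15.6 mA.
Then V_CE = 13 − 15.6×0.68 − 15.9×0.18 = -0.486 V < 0.2 V — the active assumption fails.
Re-solve with V_CE = 0.2 V. KCL at the emitter: V_E/R_E = (V_BB−0.7−V_E)/R_B + (V_CC−0.2−V_E)/R_C, giving V_E = 2.72 V.
I_C = (V_CC − 0.2 − V_E)/R_C = (12.8 − 2.72)/0.68 = 14.8 mA.
Check: I_B = (11.3 − 2.72)/27 = 0.318 mA, and β·I_B = 15.9 mA > I_C, confirming saturation.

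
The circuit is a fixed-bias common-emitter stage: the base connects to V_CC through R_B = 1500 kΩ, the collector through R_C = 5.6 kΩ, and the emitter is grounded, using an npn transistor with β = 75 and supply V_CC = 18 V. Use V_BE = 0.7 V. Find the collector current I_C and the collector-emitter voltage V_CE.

I_C ≈ 0.87 mA, V_CE ≈ 13 V

Base loop: V_CC = I_B·R_B + V_BE, so I_B = (18 − 0.7)/1500 kΩ = 0.0115 mA.
In the active region I_C = β·I_B = 75 × 0.0115 = 0.865 mA.
Collector loop: V_CE = V_CC − I_C·R_C = 18 − 0.865×5.6 = 13.2 V.
Since V_CE = 13.2 V > V_CE(sat) ≈ 0.2 V, the transistor is in the active region as assumed.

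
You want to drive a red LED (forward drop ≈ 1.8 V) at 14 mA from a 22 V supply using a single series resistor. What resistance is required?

R ≈ 1.4 kΩ

The resistor drops V_S − V_D = 22 − 1.8 = 20.2 V at 14 mA.
R = 20.2 V / 14 mA = 1.44 kΩ.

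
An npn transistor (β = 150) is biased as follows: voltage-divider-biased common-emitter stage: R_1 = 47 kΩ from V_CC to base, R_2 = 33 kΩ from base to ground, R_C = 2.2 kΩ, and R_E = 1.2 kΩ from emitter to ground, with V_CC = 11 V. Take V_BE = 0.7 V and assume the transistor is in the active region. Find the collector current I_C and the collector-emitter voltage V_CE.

I_C ≈ 2.9 mA, V_CE ≈ 1.2 V

Thevenize the base divider: V_Th = V_CC·R_2/(R_1+R_2) = 11×33/80 = 4.54 V, R_Th = R_1‖R_2 = 19.4 kΩ.
Base-emitter loop: V_Th = I_B·R_Th + V_BE + (β+1)I_B·R_E, so I_B = (4.54 − 0.7) / (19.4 + 151×1.2) = 0.0191 mA.
I_C = β·I_B = 150×0.0191 = 2.87 mA, and I_E = (β+1)I_B = 2.89 mA.
V_CE = V_CC − I_C·R_C − I_E·R_E = 11 − 2.87×2.2 − 2.89×1.2 = 1.22 V.
V_CE = 1.22 V > 0.2 V confirms active-region operation.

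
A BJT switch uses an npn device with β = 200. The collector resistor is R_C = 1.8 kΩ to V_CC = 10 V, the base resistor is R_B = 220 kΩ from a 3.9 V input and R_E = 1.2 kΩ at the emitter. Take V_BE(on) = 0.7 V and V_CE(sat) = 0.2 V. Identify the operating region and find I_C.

Assume active. Base-emitter loop: I_B = (V_BB − V_BE)/(R_B + (β+1)R_E) = (3.9 − 0.7)/(220 + 201×1.2) = 0.00694 mA.
I_C = β·I_B = 200×0.00694 = 1.39 mA.
V_CE = V_CC − I_C·R_C − I_E·R_E = 10 − 1.39×1.8 − 1.39×1.2 = 5.83 V > V_CE(sat), so the active-region assumption holds.

active; I_C ≈ 1.4 mA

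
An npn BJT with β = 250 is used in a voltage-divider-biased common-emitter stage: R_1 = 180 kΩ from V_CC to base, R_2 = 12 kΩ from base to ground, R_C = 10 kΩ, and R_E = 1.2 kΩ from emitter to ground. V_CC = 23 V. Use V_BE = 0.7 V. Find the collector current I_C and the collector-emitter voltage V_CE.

Thevenize the base divider: V_Th = V_CC·R_2/(R_1+R_2) = 23×12/192 = 1.44 V, R_Th = R_1‖R_2 = 11.2 kΩ.
Base-emitter loop: V_Th = I_B·R_Th + V_BE + (β+1)I_B·R_E, so I_B = (1.44 − 0.7) / (11.2 + 251×1.2) = 0.00236 mA.
I_C = β·I_B = 250×0.00236 = 0.59 mA, and I_E = (β+1)I_B = 0.592 mA.
V_CE = V_CC − I_C·R_C − I_E·R_E = 23 − 0.59×10 − 0.592×1.2 = 16.4 V.
V_CE = 16.4 V > 0.2 V confirms active-region operation.

I_C ≈ 0.59 mA, V_CE ≈ 16 V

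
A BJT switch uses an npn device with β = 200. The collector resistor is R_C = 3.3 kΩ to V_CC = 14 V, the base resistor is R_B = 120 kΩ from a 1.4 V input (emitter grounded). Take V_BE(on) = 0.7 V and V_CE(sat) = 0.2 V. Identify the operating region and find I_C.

Assume active. Base-emitter loop: I_B = (V_BB − V_BE)/R_B = (1.4 − 0.7)/120 = 0.00583 mA.
I_C = β·I_B = 200×0.00583 = 1.17 mA.
V_CE = V_CC − I_C·R_C = 14 − 1.17×3.3 = 10.2 V > V_CE(sat), so the active-region assumption holds.

active; I_C ≈ 1.2 mA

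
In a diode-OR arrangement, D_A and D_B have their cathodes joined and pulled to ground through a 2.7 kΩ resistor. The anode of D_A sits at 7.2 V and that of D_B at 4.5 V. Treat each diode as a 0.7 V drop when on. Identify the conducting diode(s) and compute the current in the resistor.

Assume both conduct. Then node N would need to be at both 7.2−0.7 = 6.5 V and 4.5−0.7 = 3.8 V, which is impossible.
Assume only D_A conducts: V_N = 7.2 − 0.7 = 6.5 V, so I_R = 6.5/2.7 = 2.41 mA.
Check D_B: its anode-to-cathode voltage is 4.5 − 6.5 = -2 V < 0.7 V, so it is off. The assumption is consistent.

Only D_A conducts; I_R ≈ 2.4 mA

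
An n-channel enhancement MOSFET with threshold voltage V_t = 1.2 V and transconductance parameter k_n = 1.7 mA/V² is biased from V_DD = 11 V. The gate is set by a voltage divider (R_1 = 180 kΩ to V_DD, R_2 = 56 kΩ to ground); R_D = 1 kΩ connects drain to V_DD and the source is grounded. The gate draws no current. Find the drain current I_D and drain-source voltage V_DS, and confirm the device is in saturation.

I_D ≈ 1.7 mA, V_DS ≈ 9.3 V

V_G = V_DD·R_2/(R_1+R_2) = 11×56/236 = 2.61 V. With the source grounded, V_GS = V_G = 2.61 V.
Assume saturation: I_D = (k_n/2)(V_GS − V_t)² = (1.7/2)×(2.61 − 1.2)² = 0.85×1.41² = 1.69 mA.
V_DS = V_DD − I_D·R_D = 11 − 1.69×1 = 9.31 V.
Saturation requires V_DS ≥ V_GS − V_t = 1.41 V; 9.31 ≥ 1.41 ✓.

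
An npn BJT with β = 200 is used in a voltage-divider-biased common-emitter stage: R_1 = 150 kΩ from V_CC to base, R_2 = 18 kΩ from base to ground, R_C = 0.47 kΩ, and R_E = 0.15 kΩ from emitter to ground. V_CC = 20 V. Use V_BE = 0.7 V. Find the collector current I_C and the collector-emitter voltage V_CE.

I_C ≈ 6.2 mA, V_CE ≈ 16 V

Thevenize the base divider: V_Th = V_CC·R_2/(R_1+R_2) = 20×18/168 = 2.14 V, R_Th = R_1‖R_2 = 16.1 kΩ.
Base-emitter loop: V_Th = I_B·R_Th + V_BE + (β+1)I_B·R_E, so I_B = (2.14 − 0.7) / (16.1 + 201×0.15) = 0.0312 mA.
I_C = β·I_B = 200×0.0312 = 6.24 mA, and I_E = (β+1)I_B = 6.27 mA.
V_CE = V_CC − I_C·R_C − I_E·R_E = 20 − 6.24×0.47 − 6.27×0.15 = 16.1 V.
V_CE = 16.1 V > 0.2 V confirms active-region operation.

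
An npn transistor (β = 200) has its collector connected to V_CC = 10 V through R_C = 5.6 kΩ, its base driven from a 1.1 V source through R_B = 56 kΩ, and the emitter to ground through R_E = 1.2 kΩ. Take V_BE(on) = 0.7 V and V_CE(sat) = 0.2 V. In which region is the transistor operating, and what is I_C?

Assume active. Base-emitter loop: I_B = (V_BB − V_BE)/(R_B + (β+1)R_E) = (1.1 − 0.7)/(56 + 201×1.2) = 0.00135 mA.
I_C = β·I_B = 200×0.00135 = 0.269 mA.
V_CE = V_CC − I_C·R_C − I_E·R_E = 10 − 0.269×5.6 − 0.271×1.2 = 8.17 V > V_CE(sat), so the active-region assumption holds.

active; I_C ≈ 0.27 mA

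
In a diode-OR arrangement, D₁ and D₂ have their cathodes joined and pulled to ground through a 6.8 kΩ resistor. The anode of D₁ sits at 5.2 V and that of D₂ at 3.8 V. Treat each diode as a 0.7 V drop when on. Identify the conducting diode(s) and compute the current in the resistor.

Only D₁ conducts; I_R ≈ 0.66 mA

Assume both conduct. Then node N would need to be at both 5.2−0.7 = 4.5 V and 3.8−0.7 = 3.1 V, which is impossible.
Assume only D₁ conducts: V_N = 5.2 − 0.7 = 4.5 V, so I_R = 4.5/6.8 = 0.662 mA.
Check D₂: its anode-to-cathode voltage is 3.8 − 4.5 = -0.7 V < 0.7 V, so it is off. The assumption is consistent.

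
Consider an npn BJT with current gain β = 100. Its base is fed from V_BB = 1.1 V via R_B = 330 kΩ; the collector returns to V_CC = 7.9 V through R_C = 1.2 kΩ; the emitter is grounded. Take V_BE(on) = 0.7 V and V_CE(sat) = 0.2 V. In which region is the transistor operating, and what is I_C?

active; I_C ≈ 0.12 mA

Assume active. Base-emitter loop: I_B = (V_BB − V_BE)/R_B = (1.1 − 0.7)/330 = 0.00121 mA.
I_C = β·I_B = 100×0.00121 = 0.121 mA.
V_CE = V_CC − I_C·R_C = 7.9 − 0.121×1.2 = 7.75 V > V_CE(sat), so the active-region assumption holds.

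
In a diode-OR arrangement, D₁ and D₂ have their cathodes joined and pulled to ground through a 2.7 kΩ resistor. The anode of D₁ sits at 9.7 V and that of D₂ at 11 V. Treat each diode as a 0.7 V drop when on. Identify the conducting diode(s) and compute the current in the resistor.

Only D₂ conducts; I_R ≈ 3.8 mA

Assume both conduct. Then node N would need to be at both 9.7−0.7 = 9 V and 11−0.7 = 10.3 V, which is impossible.
Assume only D₂ conducts: V_N = 11 − 0.7 = 10.3 V, so I_R = 10.3/2.7 = 3.81 mA.
Check D₁: its anode-to-cathode voltage is 9.7 − 10.3 = -0.6 V < 0.7 V, so it is off. The assumption is consistent.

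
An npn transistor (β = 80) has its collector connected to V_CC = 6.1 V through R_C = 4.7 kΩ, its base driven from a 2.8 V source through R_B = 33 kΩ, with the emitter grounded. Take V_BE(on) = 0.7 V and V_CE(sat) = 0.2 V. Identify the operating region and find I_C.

saturation; I_C ≈ 1.3 mA

Assume active: I_B = (2.8 − 0.7)/33 = 0.0636 mA, giving I_C = β·I_B = 5.09 mA.
But then V_CE = 6.1 − 5.09×4.7 = -17.8 V < V_CE(sat) = 0.2 V — impossible in the active region.
So the transistor is saturated. With V_CE = 0.2 V, I_C = (V_CC − 0.2)/R_C = 5.9/4.7 = 1.26 mA.
Check: β·I_B = 5.09 mA > I_C = 1.26 mA, confirming saturation.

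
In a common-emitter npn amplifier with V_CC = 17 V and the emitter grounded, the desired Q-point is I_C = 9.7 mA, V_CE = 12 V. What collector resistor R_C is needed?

Collector loop: V_CC = I_C·R_C + V_CE.
R_C = (V_CC − V_CE)/I_C = (17 − 12)/9.7 = 0.515 kΩ.

R_C ≈ 0.52 kΩ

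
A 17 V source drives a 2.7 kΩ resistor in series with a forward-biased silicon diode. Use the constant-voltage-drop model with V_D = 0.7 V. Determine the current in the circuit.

KVL around the loop: 17 = V_D + I·R = 0.7 + I × 2.7 kΩ.
So I = (17 − 0.7) / 2.7 kΩ = 16.3 / 2.7 = 6.04 mA.

I ≈ 6 mA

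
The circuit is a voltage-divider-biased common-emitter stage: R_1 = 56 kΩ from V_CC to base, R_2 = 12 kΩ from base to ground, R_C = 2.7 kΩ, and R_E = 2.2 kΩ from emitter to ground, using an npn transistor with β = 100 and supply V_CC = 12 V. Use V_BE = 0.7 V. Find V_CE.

V_CE ≈ 9 V

Thevenize the base divider: V_Th = V_CC·R_2/(R_1+R_2) = 12×12/68 = 2.12 V, R_Th = R_1‖R_2 = 9.88 kΩ.
Base-emitter loop: V_Th = I_B·R_Th + V_BE + (β+1)I_B·R_E, so I_B = (2.12 − 0.7) / (9.88 + 101×2.2) = 0.00611 mA.
I_C = β·I_B = 100×0.00611 = 0.611 mA, and I_E = (β+1)I_B = 0.617 mA.
V_CE = V_CC − I_C·R_C − I_E·R_E = 12 − 0.611×2.7 − 0.617×2.2 = 8.99 V.
V_CE = 8.99 V > 0.2 V confirms active-region operation.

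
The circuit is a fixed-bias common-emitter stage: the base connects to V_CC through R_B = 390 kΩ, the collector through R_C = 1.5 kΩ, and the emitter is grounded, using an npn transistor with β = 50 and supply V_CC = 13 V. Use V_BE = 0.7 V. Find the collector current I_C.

I_C ≈ 1.6 mA

Base loop: V_CC = I_B·R_B + V_BE, so I_B = (13 − 0.7)/390 kΩ = 0.0315 mA.
In the active region I_C = β·I_B = 50 × 0.0315 = 1.58 mA.
Collector loop: V_CE = V_CC − I_C·R_C = 13 − 1.58×1.5 = 10.6 V.
Since V_CE = 10.6 V > V_CE(sat) ≈ 0.2 V, the transistor is in the active region as assumed.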